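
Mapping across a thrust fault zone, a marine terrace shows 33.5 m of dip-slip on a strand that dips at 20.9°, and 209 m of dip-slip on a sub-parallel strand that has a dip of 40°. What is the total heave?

191 m

heave_A = 33.5 × cos(20.9°) = 31.30 m
heave_B = 209 × cos(40°) = 160.1 m
total = 31.30 + 160.1 = 191 m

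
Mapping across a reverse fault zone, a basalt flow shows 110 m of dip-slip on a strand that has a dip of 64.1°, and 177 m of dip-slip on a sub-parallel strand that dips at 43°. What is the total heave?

heave_A = 110 × cos(64.1°) = 48.05 m
heave_B = 177 × cos(43°) = 129.4 m
total = 48.05 + 129.4 = 177 m

177 m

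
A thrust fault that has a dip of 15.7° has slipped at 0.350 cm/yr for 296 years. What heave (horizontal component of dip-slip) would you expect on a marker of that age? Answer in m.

dip-slip = rate × time = 0.350 cm/yr × 296 years = 1.036 m
heave = dip-slip × cos(dip) = 1.036 × cos(15.7°) = 0.997 m

0.997 m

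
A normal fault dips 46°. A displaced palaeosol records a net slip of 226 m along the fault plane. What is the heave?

heave = dip-slip × cos(dip) = 226 m × cos(46°) = 157 m

157 m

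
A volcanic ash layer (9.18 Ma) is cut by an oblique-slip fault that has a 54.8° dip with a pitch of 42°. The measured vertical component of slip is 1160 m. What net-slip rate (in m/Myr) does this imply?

231 m/Myr

dip-slip = throw / sin(dip) = 1160 / sin(54.8°) = 1420 m
net slip = dip-slip / sin(rake) = 1420 / sin(42°) = 2122 m
rate = 2122 m / 9.18 Ma = 0.000231 m/yr = 231 m/Myr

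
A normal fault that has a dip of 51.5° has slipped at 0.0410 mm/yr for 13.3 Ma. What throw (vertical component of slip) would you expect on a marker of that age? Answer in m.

427 m

dip-slip = rate × time = 0.0410 mm/yr × 13.3 Ma = 545.3 m
throw = dip-slip × sin(dip) = 545.3 × sin(51.5°) = 427 m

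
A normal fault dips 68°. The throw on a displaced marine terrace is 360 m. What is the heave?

145 m

heave = throw / tan(dip) = 360 / tan(68°) = 145 m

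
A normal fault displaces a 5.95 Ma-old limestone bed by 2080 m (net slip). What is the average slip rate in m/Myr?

rate = 2080 m / 5.95 Ma = 0.000350 m/yr = 350 m/Myr

350 m/Myr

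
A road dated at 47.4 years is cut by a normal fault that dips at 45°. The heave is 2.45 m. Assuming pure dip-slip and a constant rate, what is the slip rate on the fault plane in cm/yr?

7.31 cm/yr

dip-slip = heave / cos(dip) = 2.45 m / cos(45°) = 3.465 m
rate = 3.465 m / 47.4 years = 0.0731 m/yr = 7.31 cm/yr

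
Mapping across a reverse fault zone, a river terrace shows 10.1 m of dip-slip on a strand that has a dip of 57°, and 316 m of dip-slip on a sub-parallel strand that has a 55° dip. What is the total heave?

187 m

heave_A = 10.1 × cos(57°) = 5.501 m
heave_B = 316 × cos(55°) = 181.3 m
total = 5.501 + 181.3 = 187 m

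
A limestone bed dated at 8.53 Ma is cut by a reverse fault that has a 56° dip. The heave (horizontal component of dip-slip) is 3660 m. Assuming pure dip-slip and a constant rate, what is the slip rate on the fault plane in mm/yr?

dip-slip = heave / cos(dip) = 3660 m / cos(56°) = 6545 m
rate = 6545 m / 8.53 Ma = 0.000767 m/yr = 0.767 mm/yr

0.767 mm/yr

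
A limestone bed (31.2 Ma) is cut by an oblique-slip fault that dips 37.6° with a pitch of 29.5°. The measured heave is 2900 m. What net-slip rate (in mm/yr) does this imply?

0.238 mm/yr

dip-slip = heave / cos(dip) = 2900 / cos(37.6°) = 3660 m
net slip = dip-slip / sin(rake) = 3660 / sin(29.5°) = 7433 m
rate = 7433 m / 31.2 Ma = 0.000238 m/yr = 0.238 mm/yr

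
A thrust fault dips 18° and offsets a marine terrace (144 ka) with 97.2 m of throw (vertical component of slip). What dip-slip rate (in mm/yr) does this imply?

2.18 mm/yr

dip-slip = throw / sin(dip) = 97.2 m / sin(18°) = 314.5 m
rate = 314.5 m / 144 ka = 0.00218 m/yr = 2.18 mm/yr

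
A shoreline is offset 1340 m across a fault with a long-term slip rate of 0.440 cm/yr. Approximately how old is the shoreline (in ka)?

age = offset / rate = 1340 m / (0.440 cm/yr) = 305000 yr = 305 ka

305 ka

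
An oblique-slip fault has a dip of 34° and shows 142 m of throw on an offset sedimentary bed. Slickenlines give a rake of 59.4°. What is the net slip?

dip-slip = throw / sin(dip) = 142 / sin(34°) = 253.9 m
net slip = dip-slip / sin(rake) = 253.9 / sin(59.4°) = 295 m

295 m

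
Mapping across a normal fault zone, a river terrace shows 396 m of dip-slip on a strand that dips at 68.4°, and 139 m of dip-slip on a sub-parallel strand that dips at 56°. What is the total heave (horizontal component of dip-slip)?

heave_A = 396 × cos(68.4°) = 145.8 m
heave_B = 139 × cos(56°) = 77.73 m
total = 145.8 + 77.73 = 224 m

224 m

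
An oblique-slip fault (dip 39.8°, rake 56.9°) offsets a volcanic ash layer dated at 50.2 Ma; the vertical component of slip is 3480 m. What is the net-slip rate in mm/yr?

dip-slip = throw / sin(dip) = 3480 / sin(39.8°) = 5437 m
net slip = dip-slip / sin(rake) = 5437 / sin(56.9°) = 6490 m
rate = 6490 m / 50.2 Ma = 0.000129 m/yr = 0.129 mm/yr

0.129 mm/yr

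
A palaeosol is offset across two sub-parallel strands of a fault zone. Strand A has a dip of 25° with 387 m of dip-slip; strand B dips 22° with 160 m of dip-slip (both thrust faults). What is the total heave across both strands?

499 m

heave_A = 387 × cos(25°) = 350.7 m
heave_B = 160 × cos(22°) = 148.3 m
total = 350.7 + 148.3 = 499 m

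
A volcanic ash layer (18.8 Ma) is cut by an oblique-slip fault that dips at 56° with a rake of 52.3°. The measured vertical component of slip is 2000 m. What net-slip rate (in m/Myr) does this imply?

162 m/Myr

dip-slip = throw / sin(dip) = 2000 / sin(56°) = 2412 m
net slip = dip-slip / sin(rake) = 2412 / sin(52.3°) = 3049 m
rate = 3049 m / 18.8 Ma = 0.000162 m/yr = 162 m/Myr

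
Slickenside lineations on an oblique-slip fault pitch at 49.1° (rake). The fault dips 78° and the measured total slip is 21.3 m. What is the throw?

15.7 m

dip-slip = net slip × sin(rake) = 21.3 m × sin(49.1°) = 16.10 m
throw = dip-slip × sin(dip) = 16.10 × sin(78°) = 15.7 m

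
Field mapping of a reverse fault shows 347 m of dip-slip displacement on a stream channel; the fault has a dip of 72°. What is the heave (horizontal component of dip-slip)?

107 m

heave = dip-slip × cos(dip) = 347 m × cos(72°) = 107 m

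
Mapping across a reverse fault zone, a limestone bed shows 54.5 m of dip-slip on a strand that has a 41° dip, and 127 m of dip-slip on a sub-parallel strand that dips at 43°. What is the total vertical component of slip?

throw_A = 54.5 × sin(41°) = 35.76 m
throw_B = 127 × sin(43°) = 86.61 m
total = 35.76 + 86.61 = 122 m

122 m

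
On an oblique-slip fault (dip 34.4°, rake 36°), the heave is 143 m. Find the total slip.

dip-slip = heave / cos(dip) = 143 / cos(34.4°) = 173.3 m
net slip = dip-slip / sin(rake) = 173.3 / sin(36°) = 295 m

295 m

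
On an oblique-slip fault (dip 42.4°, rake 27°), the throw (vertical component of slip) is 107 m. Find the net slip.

dip-slip = throw / sin(dip) = 107 / sin(42.4°) = 158.7 m
net slip = dip-slip / sin(rake) = 158.7 / sin(27°) = 350 m

350 m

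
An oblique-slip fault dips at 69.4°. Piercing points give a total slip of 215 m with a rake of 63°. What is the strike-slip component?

97.6 m

strike-slip = net slip × cos(rake) = 215 m × cos(63°) = 97.6 m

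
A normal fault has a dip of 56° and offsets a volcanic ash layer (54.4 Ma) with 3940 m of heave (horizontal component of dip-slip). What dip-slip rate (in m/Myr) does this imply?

130 m/Myr

dip-slip = heave / cos(dip) = 3940 m / cos(56°) = 7046 m
rate = 7046 m / 54.4 Ma = 0.000130 m/yr = 130 m/Myr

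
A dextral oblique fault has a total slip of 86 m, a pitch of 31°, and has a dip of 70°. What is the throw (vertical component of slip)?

41.6 m

dip-slip = net slip × sin(rake) = 86 m × sin(31°) = 44.29 m
throw = dip-slip × sin(dip) = 44.29 × sin(70°) = 41.6 m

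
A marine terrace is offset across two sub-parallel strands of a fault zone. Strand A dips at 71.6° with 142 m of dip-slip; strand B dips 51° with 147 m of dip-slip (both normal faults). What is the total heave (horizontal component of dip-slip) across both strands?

137 m

heave_A = 142 × cos(71.6°) = 44.82 m
heave_B = 147 × cos(51°) = 92.51 m
total = 44.82 + 92.51 = 137 m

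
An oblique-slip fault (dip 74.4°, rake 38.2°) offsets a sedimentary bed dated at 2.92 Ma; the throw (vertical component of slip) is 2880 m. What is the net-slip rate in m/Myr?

dip-slip = throw / sin(dip) = 2880 / sin(74.4°) = 2990 m
net slip = dip-slip / sin(rake) = 2990 / sin(38.2°) = 4835 m
rate = 4835 m / 2.92 Ma = 0.00166 m/yr = 1660 m/Myr

1660 m/Myr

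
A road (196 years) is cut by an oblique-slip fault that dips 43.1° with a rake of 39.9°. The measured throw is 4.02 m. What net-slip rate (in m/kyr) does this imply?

46.8 m/kyr

dip-slip = throw / sin(dip) = 4.02 / sin(43.1°) = 5.883 m
net slip = dip-slip / sin(rake) = 5.883 / sin(39.9°) = 9.172 m
rate = 9.172 m / 196 years = 0.0468 m/yr = 46.8 m/kyr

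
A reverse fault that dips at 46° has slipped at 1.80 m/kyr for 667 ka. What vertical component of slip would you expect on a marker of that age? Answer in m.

dip-slip = rate × time = 1.80 m/kyr × 667 ka = 1201 m
throw = dip-slip × sin(dip) = 1201 × sin(46°) = 864 m

864 m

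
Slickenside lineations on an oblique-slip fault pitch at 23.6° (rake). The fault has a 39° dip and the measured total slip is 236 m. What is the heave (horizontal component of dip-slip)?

dip-slip = net slip × sin(rake) = 236 m × sin(23.6°) = 94.48 m
heave = dip-slip × cos(dip) = 94.48 × cos(39°) = 73.4 m

73.4 m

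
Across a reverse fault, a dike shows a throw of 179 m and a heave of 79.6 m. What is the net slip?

196 m

net slip = √(throw² + heave²) = √(179² + 79.6²) = 196 m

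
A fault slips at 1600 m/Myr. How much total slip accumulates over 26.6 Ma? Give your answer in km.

slip = rate × time = 1600 m/Myr × 26.6 Ma = 42600 m = 42.6 km

42.6 km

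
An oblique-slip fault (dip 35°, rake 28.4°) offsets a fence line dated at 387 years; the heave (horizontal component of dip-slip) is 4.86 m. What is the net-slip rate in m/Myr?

32200 m/Myr

dip-slip = heave / cos(dip) = 4.86 / cos(35°) = 5.933 m
net slip = dip-slip / sin(rake) = 5.933 / sin(28.4°) = 12.47 m
rate = 12.47 m / 387 years = 0.0322 m/yr = 32200 m/Myr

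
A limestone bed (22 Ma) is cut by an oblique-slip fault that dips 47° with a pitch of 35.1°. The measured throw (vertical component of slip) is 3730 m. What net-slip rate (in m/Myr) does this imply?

dip-slip = throw / sin(dip) = 3730 / sin(47°) = 5100 m
net slip = dip-slip / sin(rake) = 5100 / sin(35.1°) = 8870 m
rate = 8870 m / 22 Ma = 0.000403 m/yr = 403 m/Myr

403 m/Myr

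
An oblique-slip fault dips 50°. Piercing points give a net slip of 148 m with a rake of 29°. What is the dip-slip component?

71.8 m

dip-slip = net slip × sin(rake) = 148 m × sin(29°) = 71.8 m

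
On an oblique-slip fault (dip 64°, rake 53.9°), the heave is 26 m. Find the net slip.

73.4 m

dip-slip = heave / cos(dip) = 26 / cos(64°) = 59.31 m
net slip = dip-slip / sin(rake) = 59.31 / sin(53.9°) = 73.4 m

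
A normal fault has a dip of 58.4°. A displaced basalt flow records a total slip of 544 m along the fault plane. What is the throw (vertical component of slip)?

463 m

throw = dip-slip × sin(dip) = 544 m × sin(58.4°) = 463 m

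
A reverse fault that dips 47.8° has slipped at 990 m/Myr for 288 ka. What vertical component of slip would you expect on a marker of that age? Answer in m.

dip-slip = rate × time = 990 m/Myr × 288 ka = 285.1 m
throw = dip-slip × sin(dip) = 285.1 × sin(47.8°) = 211 m

211 m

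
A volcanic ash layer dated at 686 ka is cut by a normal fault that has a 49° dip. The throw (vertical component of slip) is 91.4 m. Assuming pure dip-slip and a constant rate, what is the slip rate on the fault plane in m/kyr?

0.177 m/kyr

dip-slip = throw / sin(dip) = 91.4 m / sin(49°) = 121.1 m
rate = 121.1 m / 686 ka = 0.000177 m/yr = 0.177 m/kyr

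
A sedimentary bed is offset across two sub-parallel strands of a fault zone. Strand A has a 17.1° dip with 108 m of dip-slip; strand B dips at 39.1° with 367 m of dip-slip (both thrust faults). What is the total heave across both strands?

heave_A = 108 × cos(17.1°) = 103.2 m
heave_B = 367 × cos(39.1°) = 284.8 m
total = 103.2 + 284.8 = 388 m

388 m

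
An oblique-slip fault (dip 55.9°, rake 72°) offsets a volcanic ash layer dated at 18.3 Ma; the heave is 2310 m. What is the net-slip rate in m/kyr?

0.237 m/kyr

dip-slip = heave / cos(dip) = 2310 / cos(55.9°) = 4120 m
net slip = dip-slip / sin(rake) = 4120 / sin(72°) = 4332 m
rate = 4332 m / 18.3 Ma = 0.000237 m/yr = 0.237 m/kyr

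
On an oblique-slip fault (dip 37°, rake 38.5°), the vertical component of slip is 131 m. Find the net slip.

dip-slip = throw / sin(dip) = 131 / sin(37°) = 217.7 m
net slip = dip-slip / sin(rake) = 217.7 / sin(38.5°) = 350 m

350 m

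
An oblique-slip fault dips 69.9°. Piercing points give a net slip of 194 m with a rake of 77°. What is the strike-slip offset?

strike-slip = net slip × cos(rake) = 194 m × cos(77°) = 43.6 m

43.6 m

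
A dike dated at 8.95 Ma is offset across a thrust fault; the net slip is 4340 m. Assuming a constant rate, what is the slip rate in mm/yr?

rate = 4340 m / 8.95 Ma = 0.000485 m/yr = 0.485 mm/yr

0.485 mm/yr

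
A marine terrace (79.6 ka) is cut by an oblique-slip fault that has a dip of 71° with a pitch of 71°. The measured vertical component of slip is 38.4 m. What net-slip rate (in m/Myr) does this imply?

540 m/Myr

dip-slip = throw / sin(dip) = 38.4 / sin(71°) = 40.61 m
net slip = dip-slip / sin(rake) = 40.61 / sin(71°) = 42.95 m
rate = 42.95 m / 79.6 ka = 0.000540 m/yr = 540 m/Myr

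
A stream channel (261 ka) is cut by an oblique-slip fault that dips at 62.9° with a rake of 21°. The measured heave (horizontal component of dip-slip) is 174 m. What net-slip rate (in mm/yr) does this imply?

dip-slip = heave / cos(dip) = 174 / cos(62.9°) = 382 m
net slip = dip-slip / sin(rake) = 382 / sin(21°) = 1066 m
rate = 1066 m / 261 ka = 0.00408 m/yr = 4.08 mm/yr

4.08 mm/yr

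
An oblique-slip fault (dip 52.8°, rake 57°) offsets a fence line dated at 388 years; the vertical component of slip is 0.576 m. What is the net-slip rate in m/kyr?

dip-slip = throw / sin(dip) = 0.576 / sin(52.8°) = 0.7231 m
net slip = dip-slip / sin(rake) = 0.7231 / sin(57°) = 0.8622 m
rate = 0.8622 m / 388 years = 0.00222 m/yr = 2.22 m/kyr

2.22 m/kyr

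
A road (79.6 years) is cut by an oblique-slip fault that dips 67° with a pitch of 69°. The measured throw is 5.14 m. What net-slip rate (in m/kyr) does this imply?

dip-slip = throw / sin(dip) = 5.14 / sin(67°) = 5.584 m
net slip = dip-slip / sin(rake) = 5.584 / sin(69°) = 5.981 m
rate = 5.981 m / 79.6 years = 0.0751 m/yr = 75.1 m/kyr

75.1 m/kyr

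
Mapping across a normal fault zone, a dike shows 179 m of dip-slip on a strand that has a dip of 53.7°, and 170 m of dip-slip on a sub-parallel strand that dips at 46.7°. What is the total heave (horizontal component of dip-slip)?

heave_A = 179 × cos(53.7°) = 106 m
heave_B = 170 × cos(46.7°) = 116.6 m
total = 106 + 116.6 = 223 m

223 m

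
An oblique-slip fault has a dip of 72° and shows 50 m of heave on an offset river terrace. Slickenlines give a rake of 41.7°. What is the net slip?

243 m

dip-slip = heave / cos(dip) = 50 / cos(72°) = 161.8 m
net slip = dip-slip / sin(rake) = 161.8 / sin(41.7°) = 243 m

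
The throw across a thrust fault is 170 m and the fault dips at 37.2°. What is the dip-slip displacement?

281 m

dip-slip = throw / sin(dip) = 170 / sin(37.2°) = 281 m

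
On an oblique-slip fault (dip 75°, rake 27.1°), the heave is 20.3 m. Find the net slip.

172 m

dip-slip = heave / cos(dip) = 20.3 / cos(75°) = 78.43 m
net slip = dip-slip / sin(rake) = 78.43 / sin(27.1°) = 172 m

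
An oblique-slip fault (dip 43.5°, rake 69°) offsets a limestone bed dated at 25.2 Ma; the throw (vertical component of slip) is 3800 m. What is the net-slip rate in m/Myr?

235 m/Myr

dip-slip = throw / sin(dip) = 3800 / sin(43.5°) = 5520 m
net slip = dip-slip / sin(rake) = 5520 / sin(69°) = 5913 m
rate = 5913 m / 25.2 Ma = 0.000235 m/yr = 235 m/Myr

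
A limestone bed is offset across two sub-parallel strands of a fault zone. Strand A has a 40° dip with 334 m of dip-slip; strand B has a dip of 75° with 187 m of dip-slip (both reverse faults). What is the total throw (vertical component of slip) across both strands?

395 m

throw_A = 334 × sin(40°) = 214.7 m
throw_B = 187 × sin(75°) = 180.6 m
total = 214.7 + 180.6 = 395 m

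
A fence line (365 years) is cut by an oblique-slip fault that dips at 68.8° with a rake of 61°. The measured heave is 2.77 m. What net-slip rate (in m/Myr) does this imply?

dip-slip = heave / cos(dip) = 2.77 / cos(68.8°) = 7.660 m
net slip = dip-slip / sin(rake) = 7.660 / sin(61°) = 8.758 m
rate = 8.758 m / 365 years = 0.0240 m/yr = 24000 m/Myr

24000 m/Myr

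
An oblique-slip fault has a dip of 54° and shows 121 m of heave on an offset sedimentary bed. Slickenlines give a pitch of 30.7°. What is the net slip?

403 m

dip-slip = heave / cos(dip) = 121 / cos(54°) = 205.9 m
net slip = dip-slip / sin(rake) = 205.9 / sin(30.7°) = 403 m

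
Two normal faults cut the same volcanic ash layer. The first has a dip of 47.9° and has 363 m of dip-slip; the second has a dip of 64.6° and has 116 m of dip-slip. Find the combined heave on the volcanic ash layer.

293 m

heave_A = 363 × cos(47.9°) = 243.4 m
heave_B = 116 × cos(64.6°) = 49.76 m
total = 243.4 + 49.76 = 293 m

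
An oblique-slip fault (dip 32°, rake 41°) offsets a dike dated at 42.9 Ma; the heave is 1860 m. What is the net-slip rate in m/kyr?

0.0779 m/kyr

dip-slip = heave / cos(dip) = 1860 / cos(32°) = 2193 m
net slip = dip-slip / sin(rake) = 2193 / sin(41°) = 3343 m
rate = 3343 m / 42.9 Ma = 0.0000779 m/yr = 0.0779 m/kyr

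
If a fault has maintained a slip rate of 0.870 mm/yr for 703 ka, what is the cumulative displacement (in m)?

slip = rate × time = 0.870 mm/yr × 703 ka = 612 m

612 m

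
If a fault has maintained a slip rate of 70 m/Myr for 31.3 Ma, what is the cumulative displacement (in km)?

2.19 km

slip = rate × time = 70 m/Myr × 31.3 Ma = 2190 m = 2.19 km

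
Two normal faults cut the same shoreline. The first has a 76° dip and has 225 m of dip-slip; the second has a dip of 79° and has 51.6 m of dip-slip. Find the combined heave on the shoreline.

64.3 m

heave_A = 225 × cos(76°) = 54.43 m
heave_B = 51.6 × cos(79°) = 9.846 m
total = 54.43 + 9.846 = 64.3 m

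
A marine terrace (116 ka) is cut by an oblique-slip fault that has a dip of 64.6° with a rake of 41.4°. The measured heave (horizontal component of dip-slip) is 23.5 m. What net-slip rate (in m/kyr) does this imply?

dip-slip = heave / cos(dip) = 23.5 / cos(64.6°) = 54.79 m
net slip = dip-slip / sin(rake) = 54.79 / sin(41.4°) = 82.85 m
rate = 82.85 m / 116 ka = 0.000714 m/yr = 0.714 m/kyr

0.714 m/kyr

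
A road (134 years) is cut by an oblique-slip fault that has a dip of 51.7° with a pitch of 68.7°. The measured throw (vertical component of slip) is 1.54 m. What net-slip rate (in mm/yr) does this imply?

15.7 mm/yr

dip-slip = throw / sin(dip) = 1.54 / sin(51.7°) = 1.962 m
net slip = dip-slip / sin(rake) = 1.962 / sin(68.7°) = 2.106 m
rate = 2.106 m / 134 years = 0.0157 m/yr = 15.7 mm/yr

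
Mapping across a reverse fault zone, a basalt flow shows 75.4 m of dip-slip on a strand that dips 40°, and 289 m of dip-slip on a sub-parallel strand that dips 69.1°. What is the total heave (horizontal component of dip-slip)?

heave_A = 75.4 × cos(40°) = 57.76 m
heave_B = 289 × cos(69.1°) = 103.1 m
total = 57.76 + 103.1 = 161 m

161 m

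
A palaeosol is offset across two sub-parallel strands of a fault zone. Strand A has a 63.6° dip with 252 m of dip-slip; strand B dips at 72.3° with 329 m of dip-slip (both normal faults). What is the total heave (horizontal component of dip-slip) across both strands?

heave_A = 252 × cos(63.6°) = 112 m
heave_B = 329 × cos(72.3°) = 100 m
total = 112 + 100 = 212 m

212 m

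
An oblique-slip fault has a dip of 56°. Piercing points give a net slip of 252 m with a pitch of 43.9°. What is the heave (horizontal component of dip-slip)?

dip-slip = net slip × sin(rake) = 252 m × sin(43.9°) = 174.7 m
heave = dip-slip × cos(dip) = 174.7 × cos(56°) = 97.7 m

97.7 m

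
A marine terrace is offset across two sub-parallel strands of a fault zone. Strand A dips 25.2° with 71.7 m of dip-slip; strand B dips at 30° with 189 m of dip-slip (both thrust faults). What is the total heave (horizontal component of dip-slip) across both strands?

229 m

heave_A = 71.7 × cos(25.2°) = 64.88 m
heave_B = 189 × cos(30°) = 163.7 m
total = 64.88 + 163.7 = 229 m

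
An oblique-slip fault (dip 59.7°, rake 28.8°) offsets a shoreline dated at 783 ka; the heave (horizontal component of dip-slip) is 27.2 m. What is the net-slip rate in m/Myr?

143 m/Myr

dip-slip = heave / cos(dip) = 27.2 / cos(59.7°) = 53.91 m
net slip = dip-slip / sin(rake) = 53.91 / sin(28.8°) = 111.9 m
rate = 111.9 m / 783 ka = 0.000143 m/yr = 143 m/Myr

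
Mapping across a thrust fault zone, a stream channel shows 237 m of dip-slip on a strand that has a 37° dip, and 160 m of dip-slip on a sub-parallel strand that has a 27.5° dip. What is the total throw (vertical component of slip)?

throw_A = 237 × sin(37°) = 142.6 m
throw_B = 160 × sin(27.5°) = 73.88 m
total = 142.6 + 73.88 = 217 m

217 m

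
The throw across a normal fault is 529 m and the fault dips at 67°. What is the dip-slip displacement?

dip-slip = throw / sin(dip) = 529 / sin(67°) = 575 m

575 m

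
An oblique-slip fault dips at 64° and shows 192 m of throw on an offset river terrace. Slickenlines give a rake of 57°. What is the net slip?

dip-slip = throw / sin(dip) = 192 / sin(64°) = 213.6 m
net slip = dip-slip / sin(rake) = 213.6 / sin(57°) = 255 m

255 m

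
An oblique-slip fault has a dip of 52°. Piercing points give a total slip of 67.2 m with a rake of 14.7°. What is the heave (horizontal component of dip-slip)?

dip-slip = net slip × sin(rake) = 67.2 m × sin(14.7°) = 17.05 m
heave = dip-slip × cos(dip) = 17.05 × cos(52°) = 10.5 m

10.5 m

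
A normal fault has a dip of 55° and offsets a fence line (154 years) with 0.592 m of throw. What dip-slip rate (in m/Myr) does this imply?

4690 m/Myr

dip-slip = throw / sin(dip) = 0.592 m / sin(55°) = 0.7227 m
rate = 0.7227 m / 154 years = 0.00469 m/yr = 4690 m/Myr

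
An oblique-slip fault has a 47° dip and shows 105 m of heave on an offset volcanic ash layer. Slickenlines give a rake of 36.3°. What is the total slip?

dip-slip = heave / cos(dip) = 105 / cos(47°) = 154 m
net slip = dip-slip / sin(rake) = 154 / sin(36.3°) = 260 m

260 m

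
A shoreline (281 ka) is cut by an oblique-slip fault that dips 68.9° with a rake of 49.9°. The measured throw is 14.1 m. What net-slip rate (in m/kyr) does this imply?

dip-slip = throw / sin(dip) = 14.1 / sin(68.9°) = 15.11 m
net slip = dip-slip / sin(rake) = 15.11 / sin(49.9°) = 19.76 m
rate = 19.76 m / 281 ka = 0.0000703 m/yr = 0.0703 m/kyr

0.0703 m/kyr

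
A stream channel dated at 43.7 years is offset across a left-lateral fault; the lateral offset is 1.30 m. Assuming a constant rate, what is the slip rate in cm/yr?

rate = 1.30 m / 43.7 years = 0.0297 m/yr = 2.97 cm/yr

2.97 cm/yr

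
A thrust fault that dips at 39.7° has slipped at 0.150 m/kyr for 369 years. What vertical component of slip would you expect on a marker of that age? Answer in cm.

3.54 cm

dip-slip = rate × time = 0.150 m/kyr × 369 years = 0.05535 m
throw = dip-slip × sin(dip) = 0.05535 × sin(39.7°) = 0.0354 m = 3.54 cm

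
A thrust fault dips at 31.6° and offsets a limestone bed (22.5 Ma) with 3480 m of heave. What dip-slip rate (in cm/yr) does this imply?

0.0182 cm/yr

dip-slip = heave / cos(dip) = 3480 m / cos(31.6°) = 4086 m
rate = 4086 m / 22.5 Ma = 0.000182 m/yr = 0.0182 cm/yr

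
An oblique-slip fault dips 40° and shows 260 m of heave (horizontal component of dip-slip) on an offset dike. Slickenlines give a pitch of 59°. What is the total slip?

dip-slip = heave / cos(dip) = 260 / cos(40°) = 339.4 m
net slip = dip-slip / sin(rake) = 339.4 / sin(59°) = 396 m

396 m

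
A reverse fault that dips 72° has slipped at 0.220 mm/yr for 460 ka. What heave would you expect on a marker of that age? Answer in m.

dip-slip = rate × time = 0.220 mm/yr × 460 ka = 101.2 m
heave = dip-slip × cos(dip) = 101.2 × cos(72°) = 31.3 m

31.3 m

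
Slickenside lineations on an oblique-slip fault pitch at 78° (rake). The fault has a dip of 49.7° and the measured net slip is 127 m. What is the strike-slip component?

strike-slip = net slip × cos(rake) = 127 m × cos(78°) = 26.4 m

26.4 m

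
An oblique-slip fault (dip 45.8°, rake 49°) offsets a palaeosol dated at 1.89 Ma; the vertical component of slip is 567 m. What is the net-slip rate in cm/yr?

dip-slip = throw / sin(dip) = 567 / sin(45.8°) = 790.9 m
net slip = dip-slip / sin(rake) = 790.9 / sin(49°) = 1048 m
rate = 1048 m / 1.89 Ma = 0.000554 m/yr = 0.0554 cm/yr

0.0554 cm/yr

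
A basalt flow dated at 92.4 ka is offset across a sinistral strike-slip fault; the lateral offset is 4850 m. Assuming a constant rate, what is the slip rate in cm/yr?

5.25 cm/yr

rate = 4850 m / 92.4 ka = 0.0525 m/yr = 5.25 cm/yr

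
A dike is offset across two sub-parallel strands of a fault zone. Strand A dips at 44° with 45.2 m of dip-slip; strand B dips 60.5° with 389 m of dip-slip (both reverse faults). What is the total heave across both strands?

224 m

heave_A = 45.2 × cos(44°) = 32.51 m
heave_B = 389 × cos(60.5°) = 191.6 m
total = 32.51 + 191.6 = 224 m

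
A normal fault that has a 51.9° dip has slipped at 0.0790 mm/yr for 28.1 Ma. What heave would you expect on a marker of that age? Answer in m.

1370 m

dip-slip = rate × time = 0.0790 mm/yr × 28.1 Ma = 2220 m
heave = dip-slip × cos(dip) = 2220 × cos(51.9°) = 1370 m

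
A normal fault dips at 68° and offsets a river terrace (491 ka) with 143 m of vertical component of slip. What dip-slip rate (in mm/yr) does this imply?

0.314 mm/yr

dip-slip = throw / sin(dip) = 143 m / sin(68°) = 154.2 m
rate = 154.2 m / 491 ka = 0.000314 m/yr = 0.314 mm/yr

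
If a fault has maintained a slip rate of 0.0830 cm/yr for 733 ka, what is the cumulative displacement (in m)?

608 m

slip = rate × time = 0.0830 cm/yr × 733 ka = 608 m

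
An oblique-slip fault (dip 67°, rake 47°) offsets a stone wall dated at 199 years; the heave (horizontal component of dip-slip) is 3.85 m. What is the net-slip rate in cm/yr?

6.77 cm/yr

dip-slip = heave / cos(dip) = 3.85 / cos(67°) = 9.853 m
net slip = dip-slip / sin(rake) = 9.853 / sin(47°) = 13.47 m
rate = 13.47 m / 199 years = 0.0677 m/yr = 6.77 cm/yr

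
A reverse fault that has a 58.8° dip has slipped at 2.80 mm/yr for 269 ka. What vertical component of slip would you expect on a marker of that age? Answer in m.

dip-slip = rate × time = 2.80 mm/yr × 269 ka = 753.2 m
throw = dip-slip × sin(dip) = 753.2 × sin(58.8°) = 644 m

644 m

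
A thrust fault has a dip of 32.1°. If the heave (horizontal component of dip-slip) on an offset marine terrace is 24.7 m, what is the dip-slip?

29.2 m

dip-slip = heave / cos(dip) = 24.7 / cos(32.1°) = 29.2 m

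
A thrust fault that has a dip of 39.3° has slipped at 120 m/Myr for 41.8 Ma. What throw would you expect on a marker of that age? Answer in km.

dip-slip = rate × time = 120 m/Myr × 41.8 Ma = 5016 m
throw = dip-slip × sin(dip) = 5016 × sin(39.3°) = 3180 m = 3.18 km

3.18 km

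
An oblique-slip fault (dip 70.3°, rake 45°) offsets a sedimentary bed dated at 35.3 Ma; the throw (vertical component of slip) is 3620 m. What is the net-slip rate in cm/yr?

dip-slip = throw / sin(dip) = 3620 / sin(70.3°) = 3845 m
net slip = dip-slip / sin(rake) = 3845 / sin(45°) = 5438 m
rate = 5438 m / 35.3 Ma = 0.000154 m/yr = 0.0154 cm/yr

0.0154 cm/yr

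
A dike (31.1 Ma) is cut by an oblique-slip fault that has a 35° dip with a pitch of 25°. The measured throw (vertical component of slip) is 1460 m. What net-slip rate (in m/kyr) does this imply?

dip-slip = throw / sin(dip) = 1460 / sin(35°) = 2545 m
net slip = dip-slip / sin(rake) = 2545 / sin(25°) = 6023 m
rate = 6023 m / 31.1 Ma = 0.000194 m/yr = 0.194 m/kyr

0.194 m/kyr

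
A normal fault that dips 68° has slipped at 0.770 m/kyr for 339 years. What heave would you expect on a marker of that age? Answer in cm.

dip-slip = rate × time = 0.770 m/kyr × 339 years = 0.2610 m
heave = dip-slip × cos(dip) = 0.2610 × cos(68°) = 0.0978 m = 9.78 cm

9.78 cm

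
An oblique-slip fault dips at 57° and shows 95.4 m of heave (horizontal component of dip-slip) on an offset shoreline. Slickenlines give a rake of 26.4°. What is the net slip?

dip-slip = heave / cos(dip) = 95.4 / cos(57°) = 175.2 m
net slip = dip-slip / sin(rake) = 175.2 / sin(26.4°) = 394 m

394 m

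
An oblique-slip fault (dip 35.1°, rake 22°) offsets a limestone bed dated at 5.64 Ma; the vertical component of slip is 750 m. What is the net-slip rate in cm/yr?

dip-slip = throw / sin(dip) = 750 / sin(35.1°) = 1304 m
net slip = dip-slip / sin(rake) = 1304 / sin(22°) = 3482 m
rate = 3482 m / 5.64 Ma = 0.000617 m/yr = 0.0617 cm/yr

0.0617 cm/yr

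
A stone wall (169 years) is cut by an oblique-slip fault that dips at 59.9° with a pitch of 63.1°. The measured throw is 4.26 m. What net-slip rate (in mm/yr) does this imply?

dip-slip = throw / sin(dip) = 4.26 / sin(59.9°) = 4.924 m
net slip = dip-slip / sin(rake) = 4.924 / sin(63.1°) = 5.521 m
rate = 5.521 m / 169 years = 0.0327 m/yr = 32.7 mm/yr

32.7 mm/yr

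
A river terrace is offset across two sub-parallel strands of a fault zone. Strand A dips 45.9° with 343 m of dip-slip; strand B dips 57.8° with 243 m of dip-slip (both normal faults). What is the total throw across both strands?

throw_A = 343 × sin(45.9°) = 246.3 m
throw_B = 243 × sin(57.8°) = 205.6 m
total = 246.3 + 205.6 = 452 m

452 m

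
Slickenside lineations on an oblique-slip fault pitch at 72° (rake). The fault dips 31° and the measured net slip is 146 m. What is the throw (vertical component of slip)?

dip-slip = net slip × sin(rake) = 146 m × sin(72°) = 138.9 m
throw = dip-slip × sin(dip) = 138.9 × sin(31°) = 71.5 m

71.5 m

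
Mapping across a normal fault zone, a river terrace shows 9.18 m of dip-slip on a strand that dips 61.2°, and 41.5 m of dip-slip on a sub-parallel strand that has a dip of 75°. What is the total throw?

throw_A = 9.18 × sin(61.2°) = 8.044 m
throw_B = 41.5 × sin(75°) = 40.09 m
total = 8.044 + 40.09 = 48.1 m

48.1 m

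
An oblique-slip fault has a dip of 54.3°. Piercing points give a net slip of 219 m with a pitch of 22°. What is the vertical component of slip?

dip-slip = net slip × sin(rake) = 219 m × sin(22°) = 82.04 m
throw = dip-slip × sin(dip) = 82.04 × sin(54.3°) = 66.6 m

66.6 m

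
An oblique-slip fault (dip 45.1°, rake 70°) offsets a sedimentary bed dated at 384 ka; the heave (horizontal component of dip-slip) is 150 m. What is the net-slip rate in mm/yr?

0.589 mm/yr

dip-slip = heave / cos(dip) = 150 / cos(45.1°) = 212.5 m
net slip = dip-slip / sin(rake) = 212.5 / sin(70°) = 226.1 m
rate = 226.1 m / 384 ka = 0.000589 m/yr = 0.589 mm/yr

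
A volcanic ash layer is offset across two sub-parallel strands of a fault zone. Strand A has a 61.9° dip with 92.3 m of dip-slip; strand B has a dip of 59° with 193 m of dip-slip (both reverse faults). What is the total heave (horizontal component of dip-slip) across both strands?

heave_A = 92.3 × cos(61.9°) = 43.47 m
heave_B = 193 × cos(59°) = 99.40 m
total = 43.47 + 99.40 = 143 m

143 m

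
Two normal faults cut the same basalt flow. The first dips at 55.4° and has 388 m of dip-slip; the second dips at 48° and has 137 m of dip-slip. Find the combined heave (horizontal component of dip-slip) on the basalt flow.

heave_A = 388 × cos(55.4°) = 220.3 m
heave_B = 137 × cos(48°) = 91.67 m
total = 220.3 + 91.67 = 312 m

312 m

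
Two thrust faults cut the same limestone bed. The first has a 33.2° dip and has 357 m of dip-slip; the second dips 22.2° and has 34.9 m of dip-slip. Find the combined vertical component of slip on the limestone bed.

throw_A = 357 × sin(33.2°) = 195.5 m
throw_B = 34.9 × sin(22.2°) = 13.19 m
total = 195.5 + 13.19 = 209 m

209 m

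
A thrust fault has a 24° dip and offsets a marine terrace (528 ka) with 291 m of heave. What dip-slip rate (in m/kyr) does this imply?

0.603 m/kyr

dip-slip = heave / cos(dip) = 291 m / cos(24°) = 318.5 m
rate = 318.5 m / 528 ka = 0.000603 m/yr = 0.603 m/kyr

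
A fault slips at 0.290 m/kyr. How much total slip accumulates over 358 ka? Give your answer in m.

104 m

slip = rate × time = 0.290 m/kyr × 358 ka = 104 m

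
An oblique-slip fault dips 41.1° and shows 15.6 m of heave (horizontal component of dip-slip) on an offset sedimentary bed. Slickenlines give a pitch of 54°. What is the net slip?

25.6 m

dip-slip = heave / cos(dip) = 15.6 / cos(41.1°) = 20.70 m
net slip = dip-slip / sin(rake) = 20.70 / sin(54°) = 25.6 m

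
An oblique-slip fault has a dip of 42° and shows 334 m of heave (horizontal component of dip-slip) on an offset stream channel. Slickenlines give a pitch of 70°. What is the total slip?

dip-slip = heave / cos(dip) = 334 / cos(42°) = 449.4 m
net slip = dip-slip / sin(rake) = 449.4 / sin(70°) = 478 m

478 m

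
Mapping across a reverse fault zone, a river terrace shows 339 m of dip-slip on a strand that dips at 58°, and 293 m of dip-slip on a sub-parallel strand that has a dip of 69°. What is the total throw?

561 m

throw_A = 339 × sin(58°) = 287.5 m
throw_B = 293 × sin(69°) = 273.5 m
total = 287.5 + 273.5 = 561 m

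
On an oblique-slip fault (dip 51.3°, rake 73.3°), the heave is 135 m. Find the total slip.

225 m

dip-slip = heave / cos(dip) = 135 / cos(51.3°) = 215.9 m
net slip = dip-slip / sin(rake) = 215.9 / sin(73.3°) = 225 m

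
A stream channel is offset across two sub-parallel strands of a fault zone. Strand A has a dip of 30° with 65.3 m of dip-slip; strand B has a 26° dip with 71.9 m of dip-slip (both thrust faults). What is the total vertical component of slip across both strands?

throw_A = 65.3 × sin(30°) = 32.65 m
throw_B = 71.9 × sin(26°) = 31.52 m
total = 32.65 + 31.52 = 64.2 m

64.2 m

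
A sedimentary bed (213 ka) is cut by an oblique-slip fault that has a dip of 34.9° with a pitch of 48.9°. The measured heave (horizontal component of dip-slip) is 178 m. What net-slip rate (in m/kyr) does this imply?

dip-slip = heave / cos(dip) = 178 / cos(34.9°) = 217 m
net slip = dip-slip / sin(rake) = 217 / sin(48.9°) = 288 m
rate = 288 m / 213 ka = 0.00135 m/yr = 1.35 m/kyr

1.35 m/kyr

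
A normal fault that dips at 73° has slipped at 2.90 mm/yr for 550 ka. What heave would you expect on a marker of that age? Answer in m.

466 m

dip-slip = rate × time = 2.90 mm/yr × 550 ka = 1595 m
heave = dip-slip × cos(dip) = 1595 × cos(73°) = 466 m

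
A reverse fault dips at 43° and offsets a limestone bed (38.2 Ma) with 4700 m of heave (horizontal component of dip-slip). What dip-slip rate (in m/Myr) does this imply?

dip-slip = heave / cos(dip) = 4700 m / cos(43°) = 6426 m
rate = 6426 m / 38.2 Ma = 0.000168 m/yr = 168 m/Myr

168 m/Myr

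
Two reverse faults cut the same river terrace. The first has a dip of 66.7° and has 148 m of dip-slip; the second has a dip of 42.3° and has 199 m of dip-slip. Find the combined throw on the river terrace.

270 m

throw_A = 148 × sin(66.7°) = 135.9 m
throw_B = 199 × sin(42.3°) = 133.9 m
total = 135.9 + 133.9 = 270 m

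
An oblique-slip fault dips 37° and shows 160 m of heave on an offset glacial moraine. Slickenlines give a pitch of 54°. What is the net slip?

248 m

dip-slip = heave / cos(dip) = 160 / cos(37°) = 200.3 m
net slip = dip-slip / sin(rake) = 200.3 / sin(54°) = 248 m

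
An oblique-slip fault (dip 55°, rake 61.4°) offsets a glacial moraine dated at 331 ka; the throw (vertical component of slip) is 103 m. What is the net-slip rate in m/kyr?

0.433 m/kyr

dip-slip = throw / sin(dip) = 103 / sin(55°) = 125.7 m
net slip = dip-slip / sin(rake) = 125.7 / sin(61.4°) = 143.2 m
rate = 143.2 m / 331 ka = 0.000433 m/yr = 0.433 m/kyr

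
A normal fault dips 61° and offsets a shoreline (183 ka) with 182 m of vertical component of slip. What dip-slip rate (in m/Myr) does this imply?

1140 m/Myr

dip-slip = throw / sin(dip) = 182 m / sin(61°) = 208.1 m
rate = 208.1 m / 183 ka = 0.00114 m/yr = 1140 m/Myr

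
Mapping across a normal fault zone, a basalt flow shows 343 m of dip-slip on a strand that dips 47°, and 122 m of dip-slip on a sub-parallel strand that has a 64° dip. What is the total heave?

heave_A = 343 × cos(47°) = 233.9 m
heave_B = 122 × cos(64°) = 53.48 m
total = 233.9 + 53.48 = 287 m

287 m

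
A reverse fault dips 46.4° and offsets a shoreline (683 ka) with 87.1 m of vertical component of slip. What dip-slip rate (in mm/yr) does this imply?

dip-slip = throw / sin(dip) = 87.1 m / sin(46.4°) = 120.3 m
rate = 120.3 m / 683 ka = 0.000176 m/yr = 0.176 mm/yr

0.176 mm/yr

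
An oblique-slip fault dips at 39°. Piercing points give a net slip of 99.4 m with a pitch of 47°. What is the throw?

45.7 m

dip-slip = net slip × sin(rake) = 99.4 m × sin(47°) = 72.70 m
throw = dip-slip × sin(dip) = 72.70 × sin(39°) = 45.7 m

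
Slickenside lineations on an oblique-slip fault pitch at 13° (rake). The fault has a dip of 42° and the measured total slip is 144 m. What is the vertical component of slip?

21.7 m

dip-slip = net slip × sin(rake) = 144 m × sin(13°) = 32.39 m
throw = dip-slip × sin(dip) = 32.39 × sin(42°) = 21.7 m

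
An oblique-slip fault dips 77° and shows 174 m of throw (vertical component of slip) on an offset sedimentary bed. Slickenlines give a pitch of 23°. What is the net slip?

457 m

dip-slip = throw / sin(dip) = 174 / sin(77°) = 178.6 m
net slip = dip-slip / sin(rake) = 178.6 / sin(23°) = 457 m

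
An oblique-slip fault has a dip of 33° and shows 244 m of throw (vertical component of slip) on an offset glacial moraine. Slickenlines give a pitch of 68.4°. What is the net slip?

dip-slip = throw / sin(dip) = 244 / sin(33°) = 448 m
net slip = dip-slip / sin(rake) = 448 / sin(68.4°) = 482 m

482 m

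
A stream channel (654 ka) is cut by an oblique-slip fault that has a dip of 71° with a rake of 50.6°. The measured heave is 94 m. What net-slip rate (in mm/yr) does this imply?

0.571 mm/yr

dip-slip = heave / cos(dip) = 94 / cos(71°) = 288.7 m
net slip = dip-slip / sin(rake) = 288.7 / sin(50.6°) = 373.6 m
rate = 373.6 m / 654 ka = 0.000571 m/yr = 0.571 mm/yr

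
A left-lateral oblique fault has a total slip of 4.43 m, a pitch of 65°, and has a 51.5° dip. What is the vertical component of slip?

3.14 m

dip-slip = net slip × sin(rake) = 4.43 m × sin(65°) = 4.015 m
throw = dip-slip × sin(dip) = 4.015 × sin(51.5°) = 3.14 m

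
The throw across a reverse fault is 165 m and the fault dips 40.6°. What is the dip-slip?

254 m

dip-slip = throw / sin(dip) = 165 / sin(40.6°) = 254 m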